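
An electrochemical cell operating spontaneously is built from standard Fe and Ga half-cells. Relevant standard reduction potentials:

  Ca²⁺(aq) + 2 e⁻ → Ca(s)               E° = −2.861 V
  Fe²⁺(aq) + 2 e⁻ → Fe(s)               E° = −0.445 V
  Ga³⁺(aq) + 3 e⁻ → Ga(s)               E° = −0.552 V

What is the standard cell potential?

Of the two couples in this cell, the one with the more positive reduction potential is reduced at the cathode: here that is Fe²⁺/Fe (−0.445 V); Ga³⁺/Ga (−0.552 V) is the anode.
E°cell = E°(cathode) − E°(anode) = −0.445 − (−0.552) = +0.107 V.

+0.107 V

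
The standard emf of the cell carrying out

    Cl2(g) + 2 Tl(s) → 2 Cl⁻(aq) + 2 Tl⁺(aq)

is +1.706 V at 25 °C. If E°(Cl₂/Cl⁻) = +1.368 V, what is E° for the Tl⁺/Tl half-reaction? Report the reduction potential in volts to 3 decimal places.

In the reaction as written the Cl₂/Cl⁻ couple is reduced (cathode) and Tl⁺/Tl is oxidized (anode), so E°cell = E°(Cl₂/Cl⁻) − E°(Tl⁺/Tl).
E°(Tl⁺/Tl) = E°(cathode) − E°cell = +1.368 − (+1.706) = −0.338 V.

−0.338 V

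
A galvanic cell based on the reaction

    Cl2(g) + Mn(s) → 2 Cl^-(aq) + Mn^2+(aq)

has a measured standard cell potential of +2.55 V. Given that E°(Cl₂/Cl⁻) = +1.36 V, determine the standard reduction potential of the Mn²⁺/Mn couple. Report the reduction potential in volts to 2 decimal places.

In the reaction as written the Cl₂/Cl⁻ couple is reduced (cathode) and Mn²⁺/Mn is oxidized (anode), so E°cell = E°(Cl₂/Cl⁻) − E°(Mn²⁺/Mn).
E°(Mn²⁺/Mn) = E°(cathode) − E°cell = +1.36 − (+2.55) = −1.19 V.

−1.19 V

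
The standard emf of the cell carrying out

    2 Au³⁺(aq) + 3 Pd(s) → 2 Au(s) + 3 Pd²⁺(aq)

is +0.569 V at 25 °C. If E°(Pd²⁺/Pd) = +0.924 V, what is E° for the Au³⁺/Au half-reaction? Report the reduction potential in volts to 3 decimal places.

+1.493 V

In the reaction as written the Au³⁺/Au couple is reduced (cathode) and Pd²⁺/Pd is oxidized (anode), so E°cell = E°(Au³⁺/Au) − E°(Pd²⁺/Pd).
E°(Au³⁺/Au) = E°cell + E°(anode) = +0.569 + (+0.924) = +1.493 V.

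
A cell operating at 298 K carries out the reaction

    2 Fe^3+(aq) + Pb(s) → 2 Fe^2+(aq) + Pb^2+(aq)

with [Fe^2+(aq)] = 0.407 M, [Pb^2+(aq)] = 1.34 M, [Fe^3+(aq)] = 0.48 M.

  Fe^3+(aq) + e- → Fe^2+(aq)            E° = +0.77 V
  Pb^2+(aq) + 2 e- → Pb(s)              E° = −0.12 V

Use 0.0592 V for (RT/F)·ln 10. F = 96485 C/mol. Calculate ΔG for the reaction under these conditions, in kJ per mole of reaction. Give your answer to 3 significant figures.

−172 kJ/mol

E°cell = +0.77 − (−0.12) = +0.89 V; the balanced reaction transfers n = 2 electrons.
Q = ([Fe^2+(aq)]^2·[Pb^2+(aq)]) / [Fe^3+(aq)]^2 = 0.963, so log Q = −0.016 and E = +0.89 − (0.0592/2)(−0.016) = +0.8905 V.
ΔG = −nFE = −(2)(96485)(+0.8905) J/mol = −172 kJ/mol.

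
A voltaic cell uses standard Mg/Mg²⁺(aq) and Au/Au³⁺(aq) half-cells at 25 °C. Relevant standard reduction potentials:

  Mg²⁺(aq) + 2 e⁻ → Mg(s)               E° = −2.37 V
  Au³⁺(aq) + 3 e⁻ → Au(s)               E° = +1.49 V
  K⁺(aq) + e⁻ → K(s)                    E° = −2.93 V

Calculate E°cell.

+3.86 V

Of the two couples in this cell, the one with the more positive reduction potential is reduced at the cathode: here that is Au³⁺/Au (+1.49 V); Mg²⁺/Mg (−2.37 V) is the anode.
E°cell = E°(cathode) − E°(anode) = +1.49 − (−2.37) = +3.86 V.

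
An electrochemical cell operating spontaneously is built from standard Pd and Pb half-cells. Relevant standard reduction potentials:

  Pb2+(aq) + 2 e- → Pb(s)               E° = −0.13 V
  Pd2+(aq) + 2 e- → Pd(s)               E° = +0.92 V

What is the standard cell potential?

+1.05 V

The Pd²⁺/Pd couple has the higher E°, so Pd ion is reduced (cathode) and Pb is oxidized (anode).
E°cell = E°(cathode) − E°(anode) = +0.92 − (−0.13) = +1.05 V.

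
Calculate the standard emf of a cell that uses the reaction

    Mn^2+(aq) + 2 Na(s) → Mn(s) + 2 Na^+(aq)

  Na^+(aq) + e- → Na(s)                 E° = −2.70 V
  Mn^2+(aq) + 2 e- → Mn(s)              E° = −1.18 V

+1.52 V

In the reaction as written, Mn^2+(aq) is reduced (cathode) and Na^+(aq) is produced by oxidation at the anode.
E°cell = E°(cathode) − E°(anode) = −1.18 − (−2.70) = +1.52 V.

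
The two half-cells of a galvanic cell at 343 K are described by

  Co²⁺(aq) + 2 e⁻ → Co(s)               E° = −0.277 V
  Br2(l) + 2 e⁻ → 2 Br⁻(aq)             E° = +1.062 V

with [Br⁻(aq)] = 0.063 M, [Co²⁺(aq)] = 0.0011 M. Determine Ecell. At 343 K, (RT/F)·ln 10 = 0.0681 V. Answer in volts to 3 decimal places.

Since E°(Br₂/Br⁻) > E°(Co²⁺/Co), Br₂/Br⁻ serves as the cathode.
The standard potential is +1.062 − (−0.277) = +1.339 V and the balanced reaction transfers n = 2 electrons.
The balanced reaction is Br2(l) + Co(s) → 2 Br⁻(aq) + Co²⁺(aq), so Q = [Br⁻(aq)]^2·[Co²⁺(aq)] = 4.37×10^−6 and log Q = −5.360.
E = E° − (0.0681/n)·log Q = +1.339 − (0.0681/2)(−5.360) = +1.522 V.

+1.522 V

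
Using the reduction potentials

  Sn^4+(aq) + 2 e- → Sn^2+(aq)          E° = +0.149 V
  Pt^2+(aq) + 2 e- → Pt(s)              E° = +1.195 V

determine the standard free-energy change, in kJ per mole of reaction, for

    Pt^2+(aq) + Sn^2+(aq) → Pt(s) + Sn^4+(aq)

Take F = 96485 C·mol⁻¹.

In the reaction as written Pt^2+(aq) is reduced, so the Pt²⁺/Pt couple is the cathode and Sn⁴⁺/Sn²⁺ is the anode.
E°cell = +1.195 − (+0.149) = +1.046 V; balancing electrons gives n = 2.
ΔG° = −nFE°cell = −(2)(96485)(+1.046) J/mol = −202 kJ/mol.

−202 kJ/mol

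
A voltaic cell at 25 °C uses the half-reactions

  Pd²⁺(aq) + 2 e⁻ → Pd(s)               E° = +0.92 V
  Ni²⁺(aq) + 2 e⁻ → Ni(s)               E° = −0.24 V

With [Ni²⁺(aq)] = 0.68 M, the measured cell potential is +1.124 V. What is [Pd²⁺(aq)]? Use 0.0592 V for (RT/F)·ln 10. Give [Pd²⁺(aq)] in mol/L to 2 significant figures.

0.041 M

Pd²⁺/Pd is the cathode (higher E°); E°cell = +0.92 − (−0.24) = +1.16 V with n = 2.
Since E = E° − (0.0592/n)·log Q, log Q = n(E° − E)/0.0592 = 1.216.
The balanced reaction is Pd²⁺(aq) + Ni(s) → Pd(s) + Ni²⁺(aq), so Q = [Ni²⁺(aq)] / [Pd²⁺(aq)].
Solving for the unknown gives log [Pd²⁺(aq)] = −1.383, so [Pd²⁺(aq)] ≈ 0.041 M.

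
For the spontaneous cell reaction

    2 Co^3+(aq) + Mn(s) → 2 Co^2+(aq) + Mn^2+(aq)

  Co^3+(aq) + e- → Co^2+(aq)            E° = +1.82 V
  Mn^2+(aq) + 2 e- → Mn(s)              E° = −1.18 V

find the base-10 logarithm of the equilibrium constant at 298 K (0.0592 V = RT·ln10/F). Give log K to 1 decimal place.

The Co³⁺/Co²⁺ couple is reduced (cathode); E°cell = +1.82 − (−1.18) = +3.00 V with n = 2.
At equilibrium E = 0, so log K = nE°cell / 0.0592 = (2)(+3.00) / 0.0592 = 101.4.

log K = 101.4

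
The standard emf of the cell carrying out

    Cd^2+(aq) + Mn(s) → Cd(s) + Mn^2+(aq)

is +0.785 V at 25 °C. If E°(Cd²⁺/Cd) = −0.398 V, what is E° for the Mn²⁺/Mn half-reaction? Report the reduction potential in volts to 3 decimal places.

In the reaction as written the Cd²⁺/Cd couple is reduced (cathode) and Mn²⁺/Mn is oxidized (anode), so E°cell = E°(Cd²⁺/Cd) − E°(Mn²⁺/Mn).
E°(Mn²⁺/Mn) = E°(cathode) − E°cell = −0.398 − (+0.785) = −1.183 V.

−1.183 V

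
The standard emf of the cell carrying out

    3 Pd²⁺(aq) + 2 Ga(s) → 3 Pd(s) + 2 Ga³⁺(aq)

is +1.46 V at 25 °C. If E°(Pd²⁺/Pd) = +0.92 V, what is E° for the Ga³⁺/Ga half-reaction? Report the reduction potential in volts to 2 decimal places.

In the reaction as written the Pd²⁺/Pd couple is reduced (cathode) and Ga³⁺/Ga is oxidized (anode), so E°cell = E°(Pd²⁺/Pd) − E°(Ga³⁺/Ga).
E°(Ga³⁺/Ga) = E°(cathode) − E°cell = +0.92 − (+1.46) = −0.54 V.

−0.54 V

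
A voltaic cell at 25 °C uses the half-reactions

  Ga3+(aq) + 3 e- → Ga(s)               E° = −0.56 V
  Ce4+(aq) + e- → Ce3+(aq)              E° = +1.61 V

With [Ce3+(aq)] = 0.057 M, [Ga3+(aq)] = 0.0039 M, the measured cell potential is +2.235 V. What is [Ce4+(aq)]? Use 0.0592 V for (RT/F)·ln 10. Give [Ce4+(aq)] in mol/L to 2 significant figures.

The Ce⁴⁺/Ce³⁺ couple has the larger reduction potential, so it is the cathode: E°cell = +1.61 − (−0.56) = +2.17 V and n = 3.
Since E = E° − (0.0592/n)·log Q, log Q = n(E° − E)/0.0592 = −3.294.
Balancing electrons gives 3 Ce4+(aq) + Ga(s) → 3 Ce3+(aq) + Ga3+(aq); thus Q = ([Ce3+(aq)]^3·[Ga3+(aq)]) / [Ce4+(aq)]^3.
Substituting the known concentrations and solving, log [Ce4+(aq)] = −0.949 and [Ce4+(aq)] = 0.11 M.

0.11 M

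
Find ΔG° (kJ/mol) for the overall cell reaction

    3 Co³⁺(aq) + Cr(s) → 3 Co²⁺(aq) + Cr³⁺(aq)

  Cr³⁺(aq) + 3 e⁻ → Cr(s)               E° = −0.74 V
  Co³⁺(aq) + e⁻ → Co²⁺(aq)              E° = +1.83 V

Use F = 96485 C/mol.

−744 kJ/mol

In the reaction as written Co³⁺(aq) is reduced, so the Co³⁺/Co²⁺ couple is the cathode and Cr³⁺/Cr is the anode.
E°cell = +1.83 − (−0.74) = +2.57 V; balancing electrons gives n = 3.
ΔG° = −nFE°cell = −(3)(96485)(+2.57) J/mol = −744 kJ/mol.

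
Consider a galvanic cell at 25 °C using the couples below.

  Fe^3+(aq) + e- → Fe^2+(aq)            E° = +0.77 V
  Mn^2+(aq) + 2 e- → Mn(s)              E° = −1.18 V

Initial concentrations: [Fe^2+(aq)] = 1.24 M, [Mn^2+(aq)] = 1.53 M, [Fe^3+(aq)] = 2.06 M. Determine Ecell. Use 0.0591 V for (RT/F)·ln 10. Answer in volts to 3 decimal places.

+1.958 V

The Fe³⁺/Fe²⁺ couple has the more positive E°, so it is the cathode; Mn²⁺/Mn is the anode.
The standard potential is +0.77 − (−1.18) = +1.95 V and the balanced reaction transfers n = 2 electrons.
For the overall reaction 2 Fe^3+(aq) + Mn(s) → 2 Fe^2+(aq) + Mn^2+(aq), Q = ([Fe^2+(aq)]^2·[Mn^2+(aq)]) / [Fe^3+(aq)]^2 = 0.554, giving log Q = −0.256.
By the Nernst equation, E = +1.95 − (0.0591/2)·(−0.256) = +1.958 V.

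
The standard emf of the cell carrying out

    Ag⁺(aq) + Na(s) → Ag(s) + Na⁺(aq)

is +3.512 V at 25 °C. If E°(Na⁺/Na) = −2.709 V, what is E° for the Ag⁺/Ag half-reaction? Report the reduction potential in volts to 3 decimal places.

In the reaction as written the Ag⁺/Ag couple is reduced (cathode) and Na⁺/Na is oxidized (anode), so E°cell = E°(Ag⁺/Ag) − E°(Na⁺/Na).
E°(Ag⁺/Ag) = E°cell + E°(anode) = +3.512 + (−2.709) = +0.803 V.

+0.803 V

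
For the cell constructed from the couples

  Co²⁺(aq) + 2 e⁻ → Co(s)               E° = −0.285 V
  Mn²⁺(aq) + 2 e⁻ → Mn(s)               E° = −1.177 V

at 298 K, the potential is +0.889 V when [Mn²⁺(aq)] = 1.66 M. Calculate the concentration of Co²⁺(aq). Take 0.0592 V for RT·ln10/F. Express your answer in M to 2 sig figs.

With Co²⁺/Co at the cathode and Mn²⁺/Mn at the anode, E°cell = −0.285 − (−1.177) = +0.892 V (n = 2).
Rearranging E = E° − (0.0592/n)·log Q gives log Q = 2(+0.892 − (+0.889))/0.0592 = 0.101.
Balancing electrons gives Co²⁺(aq) + Mn(s) → Co(s) + Mn²⁺(aq); thus Q = [Mn²⁺(aq)] / [Co²⁺(aq)].
Substituting the known concentrations and solving, log [Co²⁺(aq)] = 0.119 and [Co²⁺(aq)] = 1.3 M.

1.3 M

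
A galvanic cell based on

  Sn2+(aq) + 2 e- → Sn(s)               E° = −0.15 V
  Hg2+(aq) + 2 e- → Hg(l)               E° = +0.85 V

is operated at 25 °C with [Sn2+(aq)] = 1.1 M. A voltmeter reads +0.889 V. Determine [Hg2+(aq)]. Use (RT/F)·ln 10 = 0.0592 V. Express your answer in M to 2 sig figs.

Hg²⁺/Hg is the cathode (higher E°); E°cell = +0.85 − (−0.15) = +1.00 V with n = 2.
Since E = E° − (0.0592/n)·log Q, log Q = n(E° − E)/0.0592 = 3.750.
Balancing electrons gives Hg2+(aq) + Sn(s) → Hg(l) + Sn2+(aq); thus Q = [Sn2+(aq)] / [Hg2+(aq)].
Isolating [Hg2+(aq)] in Q = 10^{3.750} yields log [Hg2+(aq)] = −3.709, i.e. 0.00020 M.

0.00020 M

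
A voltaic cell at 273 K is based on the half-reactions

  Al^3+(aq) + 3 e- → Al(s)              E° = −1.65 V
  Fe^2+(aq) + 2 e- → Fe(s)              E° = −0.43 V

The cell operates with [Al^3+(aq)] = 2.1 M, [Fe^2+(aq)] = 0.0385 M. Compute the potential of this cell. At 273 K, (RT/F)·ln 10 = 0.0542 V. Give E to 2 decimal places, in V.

+1.18 V

The Fe²⁺/Fe couple has the more positive E°, so it is the cathode; Al³⁺/Al is the anode.
The standard potential is −0.43 − (−1.65) = +1.22 V and the balanced reaction transfers n = 6 electrons.
For the overall reaction 3 Fe^2+(aq) + 2 Al(s) → 3 Fe(s) + 2 Al^3+(aq), Q = [Al^3+(aq)]^2 / [Fe^2+(aq)]^3 = 7.73×10^4, giving log Q = 4.888.
E = E° − (0.0542/n)·log Q = +1.22 − (0.0542/6)(4.888) = +1.18 V.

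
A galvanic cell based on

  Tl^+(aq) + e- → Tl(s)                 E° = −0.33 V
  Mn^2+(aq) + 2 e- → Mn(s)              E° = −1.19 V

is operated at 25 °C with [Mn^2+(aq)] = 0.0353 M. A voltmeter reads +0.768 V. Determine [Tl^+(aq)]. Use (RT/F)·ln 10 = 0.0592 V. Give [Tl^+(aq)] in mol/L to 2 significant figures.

0.0052 M

Tl⁺/Tl is the cathode (higher E°); E°cell = −0.33 − (−1.19) = +0.86 V with n = 2.
From the Nernst equation, log Q = n(E° − E)/0.0592 = 2·(+0.86 − (+0.768))/0.0592 = 3.108.
The balanced reaction is 2 Tl^+(aq) + Mn(s) → 2 Tl(s) + Mn^2+(aq), so Q = [Mn^2+(aq)] / [Tl^+(aq)]^2.
Solving for the unknown gives log [Tl^+(aq)] = −2.280, so [Tl^+(aq)] ≈ 0.0052 M.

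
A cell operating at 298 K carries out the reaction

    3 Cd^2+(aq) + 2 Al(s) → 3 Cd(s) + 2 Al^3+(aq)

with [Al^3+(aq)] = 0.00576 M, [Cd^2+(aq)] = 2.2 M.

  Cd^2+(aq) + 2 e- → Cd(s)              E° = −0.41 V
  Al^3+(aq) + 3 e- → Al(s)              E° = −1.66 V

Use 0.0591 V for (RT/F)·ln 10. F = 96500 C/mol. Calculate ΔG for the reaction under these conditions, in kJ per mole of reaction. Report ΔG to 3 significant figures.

With Cd²⁺/Cd reduced at the cathode, E°cell = −0.41 − (−1.66) = +1.25 V and n = 6.
The reaction quotient is [Al^3+(aq)]^2 / [Cd^2+(aq)]^3 = 3.12×10^−6; by Nernst, E = +1.25 − (0.0591/6)(−5.506) = +1.3042 V.
Finally ΔG = −nFE = −(6)(96500 C/mol)(+1.3042 V) = −755 kJ/mol.

−755 kJ/mol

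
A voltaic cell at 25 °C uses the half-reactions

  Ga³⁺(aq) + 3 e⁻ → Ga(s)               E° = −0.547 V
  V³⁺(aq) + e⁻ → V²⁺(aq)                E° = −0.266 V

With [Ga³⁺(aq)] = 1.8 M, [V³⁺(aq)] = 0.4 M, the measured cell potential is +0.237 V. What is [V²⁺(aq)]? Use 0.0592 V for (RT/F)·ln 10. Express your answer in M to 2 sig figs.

With V³⁺/V²⁺ at the cathode and Ga³⁺/Ga at the anode, E°cell = −0.266 − (−0.547) = +0.281 V (n = 3).
Since E = E° − (0.0592/n)·log Q, log Q = n(E° − E)/0.0592 = 2.230.
For 3 V³⁺(aq) + Ga(s) → 3 V²⁺(aq) + Ga³⁺(aq), the reaction quotient is Q = ([V²⁺(aq)]^3·[Ga³⁺(aq)]) / [V³⁺(aq)]^3.
Solving for the unknown gives log [V²⁺(aq)] = 0.260, so [V²⁺(aq)] ≈ 1.8 M.

1.8 M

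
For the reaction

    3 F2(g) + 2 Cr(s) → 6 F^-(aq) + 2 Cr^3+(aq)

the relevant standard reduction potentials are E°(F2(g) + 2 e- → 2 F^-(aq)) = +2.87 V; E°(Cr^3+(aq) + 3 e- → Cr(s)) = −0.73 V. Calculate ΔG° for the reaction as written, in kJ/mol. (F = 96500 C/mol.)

−2084 kJ/mol

In the reaction as written F2(g) is reduced, so the F₂/F⁻ couple is the cathode and Cr³⁺/Cr is the anode.
E°cell = +2.87 − (−0.73) = +3.60 V; balancing electrons gives n = 6.
ΔG° = −nFE°cell = −(6)(96500)(+3.60) J/mol = −2084 kJ/mol.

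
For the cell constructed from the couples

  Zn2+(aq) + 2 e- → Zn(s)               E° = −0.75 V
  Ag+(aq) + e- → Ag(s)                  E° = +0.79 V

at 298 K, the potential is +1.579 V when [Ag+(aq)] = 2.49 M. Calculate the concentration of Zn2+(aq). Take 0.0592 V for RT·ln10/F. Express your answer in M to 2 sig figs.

0.30 M

The Ag⁺/Ag couple has the larger reduction potential, so it is the cathode: E°cell = +0.79 − (−0.75) = +1.54 V and n = 2.
From the Nernst equation, log Q = n(E° − E)/0.0592 = 2·(+1.54 − (+1.579))/0.0592 = −1.318.
Balancing electrons gives 2 Ag+(aq) + Zn(s) → 2 Ag(s) + Zn2+(aq); thus Q = [Zn2+(aq)] / [Ag+(aq)]^2.
Solving for the unknown gives log [Zn2+(aq)] = −0.526, so [Zn2+(aq)] ≈ 0.30 M.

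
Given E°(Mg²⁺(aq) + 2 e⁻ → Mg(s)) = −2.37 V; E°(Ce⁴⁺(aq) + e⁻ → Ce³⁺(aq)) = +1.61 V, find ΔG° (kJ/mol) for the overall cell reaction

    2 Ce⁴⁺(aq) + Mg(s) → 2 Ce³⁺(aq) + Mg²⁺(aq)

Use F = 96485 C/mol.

In the reaction as written Ce⁴⁺(aq) is reduced, so the Ce⁴⁺/Ce³⁺ couple is the cathode and Mg²⁺/Mg is the anode.
E°cell = +1.61 − (−2.37) = +3.98 V; balancing electrons gives n = 2.
ΔG° = −nFE°cell = −(2)(96485)(+3.98) J/mol = −768 kJ/mol.

−768 kJ/mol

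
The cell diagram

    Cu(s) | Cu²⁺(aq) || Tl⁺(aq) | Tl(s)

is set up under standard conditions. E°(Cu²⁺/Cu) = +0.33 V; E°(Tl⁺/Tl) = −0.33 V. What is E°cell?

−0.66 V

By convention the left-hand electrode in cell notation is the anode (oxidation) and the right-hand electrode is the cathode (reduction).
E°cell = E°(right) − E°(left) = −0.33 − (+0.33) = −0.66 V.
The negative sign shows that, as written, the cell would require an external voltage to drive the reaction.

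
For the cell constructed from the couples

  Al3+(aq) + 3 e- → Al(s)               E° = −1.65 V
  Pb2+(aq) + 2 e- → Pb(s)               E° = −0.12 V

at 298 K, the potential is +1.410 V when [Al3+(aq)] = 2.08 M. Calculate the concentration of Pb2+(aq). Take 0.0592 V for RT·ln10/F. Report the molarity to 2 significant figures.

The Pb²⁺/Pb couple has the larger reduction potential, so it is the cathode: E°cell = −0.12 − (−1.65) = +1.53 V and n = 6.
From the Nernst equation, log Q = n(E° − E)/0.0592 = 6·(+1.53 − (+1.410))/0.0592 = 12.162.
Balancing electrons gives 3 Pb2+(aq) + 2 Al(s) → 3 Pb(s) + 2 Al3+(aq); thus Q = [Al3+(aq)]^2 / [Pb2+(aq)]^3.
Substituting the known concentrations and solving, log [Pb2+(aq)] = −3.842 and [Pb2+(aq)] = 0.00014 M.

0.00014 M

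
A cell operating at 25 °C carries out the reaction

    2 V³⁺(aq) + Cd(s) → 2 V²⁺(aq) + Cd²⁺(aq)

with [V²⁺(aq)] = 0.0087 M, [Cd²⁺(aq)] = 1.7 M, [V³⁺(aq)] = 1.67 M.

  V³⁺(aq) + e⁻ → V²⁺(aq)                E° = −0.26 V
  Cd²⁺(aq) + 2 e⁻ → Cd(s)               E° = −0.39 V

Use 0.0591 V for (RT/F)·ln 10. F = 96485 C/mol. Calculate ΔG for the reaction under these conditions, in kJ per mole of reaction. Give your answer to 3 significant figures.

The standard cell potential is −0.26 − (−0.39) = +0.13 V, with n = 2 electrons in the balanced equation.
Here Q = ([V²⁺(aq)]^2·[Cd²⁺(aq)]) / [V³⁺(aq)]^2 = 4.61×10^−5 (log Q = −4.336), giving E = +0.13 − (0.0591/2)·(−4.336) = +0.2581 V.
Then ΔG = −nFE = −2 × 96485 × +0.2581 J/mol = −49.8 kJ/mol.

−49.8 kJ/mol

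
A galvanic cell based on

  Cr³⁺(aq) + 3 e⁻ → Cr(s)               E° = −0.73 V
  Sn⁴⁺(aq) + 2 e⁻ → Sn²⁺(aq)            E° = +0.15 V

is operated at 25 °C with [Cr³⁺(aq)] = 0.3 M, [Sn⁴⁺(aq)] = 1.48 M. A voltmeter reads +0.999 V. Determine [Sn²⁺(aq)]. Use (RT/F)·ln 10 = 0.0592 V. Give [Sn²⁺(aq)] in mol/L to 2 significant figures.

Sn⁴⁺/Sn²⁺ is the cathode (higher E°); E°cell = +0.15 − (−0.73) = +0.88 V with n = 6.
Rearranging E = E° − (0.0592/n)·log Q gives log Q = 6(+0.88 − (+0.999))/0.0592 = −12.061.
The balanced reaction is 3 Sn⁴⁺(aq) + 2 Cr(s) → 3 Sn²⁺(aq) + 2 Cr³⁺(aq), so Q = ([Sn²⁺(aq)]^3·[Cr³⁺(aq)]^2) / [Sn⁴⁺(aq)]^3.
Substituting the known concentrations and solving, log [Sn²⁺(aq)] = −3.501 and [Sn²⁺(aq)] = 0.00032 M.

0.00032 M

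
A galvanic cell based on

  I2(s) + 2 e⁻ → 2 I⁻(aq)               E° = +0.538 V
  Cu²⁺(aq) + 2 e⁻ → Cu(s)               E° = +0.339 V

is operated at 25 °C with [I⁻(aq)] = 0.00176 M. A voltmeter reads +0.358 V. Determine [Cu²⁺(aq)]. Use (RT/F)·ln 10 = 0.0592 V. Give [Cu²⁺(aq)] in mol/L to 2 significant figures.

I₂/I⁻ is the cathode (higher E°); E°cell = +0.538 − (+0.339) = +0.199 V with n = 2.
Rearranging E = E° − (0.0592/n)·log Q gives log Q = 2(+0.199 − (+0.358))/0.0592 = −5.372.
Balancing electrons gives I2(s) + Cu(s) → 2 I⁻(aq) + Cu²⁺(aq); thus Q = [I⁻(aq)]^2·[Cu²⁺(aq)].
Solving for the unknown gives log [Cu²⁺(aq)] = 0.137, so [Cu²⁺(aq)] ≈ 1.4 M.

1.4 M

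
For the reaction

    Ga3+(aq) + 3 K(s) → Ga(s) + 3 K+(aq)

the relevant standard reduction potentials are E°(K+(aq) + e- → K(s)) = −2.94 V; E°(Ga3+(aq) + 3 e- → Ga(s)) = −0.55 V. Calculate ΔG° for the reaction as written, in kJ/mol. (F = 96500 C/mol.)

In the reaction as written Ga3+(aq) is reduced, so the Ga³⁺/Ga couple is the cathode and K⁺/K is the anode.
E°cell = −0.55 − (−2.94) = +2.39 V; balancing electrons gives n = 3.
ΔG° = −nFE°cell = −(3)(96500)(+2.39) J/mol = −692 kJ/mol.

−692 kJ/mol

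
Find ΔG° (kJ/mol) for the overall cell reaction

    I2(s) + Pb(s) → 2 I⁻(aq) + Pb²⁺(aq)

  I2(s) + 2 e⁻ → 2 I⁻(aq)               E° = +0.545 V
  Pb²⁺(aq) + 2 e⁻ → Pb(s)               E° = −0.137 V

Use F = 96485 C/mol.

In the reaction as written I2(s) is reduced, so the I₂/I⁻ couple is the cathode and Pb²⁺/Pb is the anode.
E°cell = +0.545 − (−0.137) = +0.682 V; balancing electrons gives n = 2.
ΔG° = −nFE°cell = −(2)(96485)(+0.682) J/mol = −132 kJ/mol.

−132 kJ/mol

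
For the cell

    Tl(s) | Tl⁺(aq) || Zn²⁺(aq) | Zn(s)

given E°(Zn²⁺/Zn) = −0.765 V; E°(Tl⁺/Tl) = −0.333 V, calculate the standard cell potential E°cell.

−0.432 V

By convention the left-hand electrode in cell notation is the anode (oxidation) and the right-hand electrode is the cathode (reduction).
E°cell = E°(right) − E°(left) = −0.765 − (−0.333) = −0.432 V.
The negative sign shows that, as written, the cell would require an external voltage to drive the reaction.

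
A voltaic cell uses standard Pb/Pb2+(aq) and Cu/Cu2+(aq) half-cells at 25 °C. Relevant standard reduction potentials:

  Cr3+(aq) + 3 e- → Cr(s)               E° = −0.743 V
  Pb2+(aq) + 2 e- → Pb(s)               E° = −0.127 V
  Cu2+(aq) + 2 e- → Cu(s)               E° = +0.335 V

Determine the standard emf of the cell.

The Cu²⁺/Cu couple has the higher E°, so Cu ion is reduced (cathode) and Pb is oxidized (anode).
E°cell = E°(cathode) − E°(anode) = +0.335 − (−0.127) = +0.462 V.

+0.462 V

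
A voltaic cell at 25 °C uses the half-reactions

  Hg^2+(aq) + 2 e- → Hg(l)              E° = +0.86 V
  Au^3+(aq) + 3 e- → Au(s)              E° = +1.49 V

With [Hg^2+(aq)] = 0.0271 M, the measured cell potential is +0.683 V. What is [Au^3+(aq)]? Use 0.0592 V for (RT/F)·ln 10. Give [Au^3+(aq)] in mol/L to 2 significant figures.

2.2 M

The Au³⁺/Au couple has the larger reduction potential, so it is the cathode: E°cell = +1.49 − (+0.86) = +0.63 V and n = 6.
Rearranging E = E° − (0.0592/n)·log Q gives log Q = 6(+0.63 − (+0.683))/0.0592 = −5.372.
For 2 Au^3+(aq) + 3 Hg(l) → 2 Au(s) + 3 Hg^2+(aq), the reaction quotient is Q = [Hg^2+(aq)]^3 / [Au^3+(aq)]^2.
Solving for the unknown gives log [Au^3+(aq)] = 0.335, so [Au^3+(aq)] ≈ 2.2 M.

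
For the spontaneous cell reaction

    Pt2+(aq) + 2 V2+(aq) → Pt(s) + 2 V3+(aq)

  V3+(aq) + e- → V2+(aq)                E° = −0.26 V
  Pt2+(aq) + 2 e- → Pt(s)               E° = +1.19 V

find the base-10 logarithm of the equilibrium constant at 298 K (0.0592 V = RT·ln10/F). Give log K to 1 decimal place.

The Pt²⁺/Pt couple is reduced (cathode); E°cell = +1.19 − (−0.26) = +1.45 V with n = 2.
At equilibrium E = 0, so log K = nE°cell / 0.0592 = (2)(+1.45) / 0.0592 = 49.0.

log K = 49.0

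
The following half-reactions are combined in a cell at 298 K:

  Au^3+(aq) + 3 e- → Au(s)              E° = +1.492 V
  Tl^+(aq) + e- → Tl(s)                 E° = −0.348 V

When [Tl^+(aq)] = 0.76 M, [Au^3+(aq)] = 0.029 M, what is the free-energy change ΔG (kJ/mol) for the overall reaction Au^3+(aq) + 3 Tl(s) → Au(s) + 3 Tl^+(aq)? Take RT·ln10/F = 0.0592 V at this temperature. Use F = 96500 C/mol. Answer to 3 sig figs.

With Au³⁺/Au reduced at the cathode, E°cell = +1.492 − (−0.348) = +1.840 V and n = 3.
Here Q = [Tl^+(aq)]^3 / [Au^3+(aq)] = 15.1 (log Q = 1.180), giving E = +1.840 − (0.0592/3)·(1.180) = +1.8167 V.
Then ΔG = −nFE = −3 × 96500 × +1.8167 J/mol = −526 kJ/mol.

−526 kJ/mol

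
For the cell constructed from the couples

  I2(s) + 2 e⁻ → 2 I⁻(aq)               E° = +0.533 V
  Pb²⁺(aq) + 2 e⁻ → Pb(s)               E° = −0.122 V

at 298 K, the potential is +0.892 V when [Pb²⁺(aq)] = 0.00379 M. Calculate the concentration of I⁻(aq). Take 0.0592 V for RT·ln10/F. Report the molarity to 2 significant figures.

I₂/I⁻ is the cathode (higher E°); E°cell = +0.533 − (−0.122) = +0.655 V with n = 2.
From the Nernst equation, log Q = n(E° − E)/0.0592 = 2·(+0.655 − (+0.892))/0.0592 = −8.007.
The balanced reaction is I2(s) + Pb(s) → 2 I⁻(aq) + Pb²⁺(aq), so Q = [I⁻(aq)]^2·[Pb²⁺(aq)].
Isolating [I⁻(aq)] in Q = 10^{−8.007} yields log [I⁻(aq)] = −2.793, i.e. 0.0016 M.

0.0016 M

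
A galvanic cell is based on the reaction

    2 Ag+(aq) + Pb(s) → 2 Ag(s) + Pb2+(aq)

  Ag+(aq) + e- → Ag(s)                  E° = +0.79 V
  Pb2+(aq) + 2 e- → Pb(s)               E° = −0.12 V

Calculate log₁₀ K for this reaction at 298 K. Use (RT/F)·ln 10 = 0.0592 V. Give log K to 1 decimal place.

log K = 30.7

The Ag⁺/Ag couple is reduced (cathode); E°cell = +0.79 − (−0.12) = +0.91 V with n = 2.
At equilibrium E = 0, so log K = nE°cell / 0.0592 = (2)(+0.91) / 0.0592 = 30.7.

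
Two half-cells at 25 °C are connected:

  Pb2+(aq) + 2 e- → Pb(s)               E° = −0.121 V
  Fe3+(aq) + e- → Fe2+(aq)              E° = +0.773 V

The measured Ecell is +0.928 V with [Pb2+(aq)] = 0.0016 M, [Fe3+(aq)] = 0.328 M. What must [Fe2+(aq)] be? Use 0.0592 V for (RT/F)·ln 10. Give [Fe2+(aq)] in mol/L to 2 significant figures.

2.2 M

Fe³⁺/Fe²⁺ is the cathode (higher E°); E°cell = +0.773 − (−0.121) = +0.894 V with n = 2.
From the Nernst equation, log Q = n(E° − E)/0.0592 = 2·(+0.894 − (+0.928))/0.0592 = −1.149.
The balanced reaction is 2 Fe3+(aq) + Pb(s) → 2 Fe2+(aq) + Pb2+(aq), so Q = ([Fe2+(aq)]^2·[Pb2+(aq)]) / [Fe3+(aq)]^2.
Isolating [Fe2+(aq)] in Q = 10^{−1.149} yields log [Fe2+(aq)] = 0.339, i.e. 2.2 M.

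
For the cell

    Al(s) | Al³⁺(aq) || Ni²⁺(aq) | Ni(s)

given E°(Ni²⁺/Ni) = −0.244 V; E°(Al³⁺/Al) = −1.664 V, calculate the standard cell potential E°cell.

By convention the left-hand electrode in cell notation is the anode (oxidation) and the right-hand electrode is the cathode (reduction).
E°cell = E°(right) − E°(left) = −0.244 − (−1.664) = +1.420 V.

+1.420 V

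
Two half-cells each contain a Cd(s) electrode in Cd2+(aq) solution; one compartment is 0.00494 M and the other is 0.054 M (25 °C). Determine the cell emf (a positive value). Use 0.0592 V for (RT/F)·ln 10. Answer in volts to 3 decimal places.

For a concentration cell E°cell = 0, since both electrodes use the same couple.
The compartment with the higher Cd2+(aq) concentration (0.054 M) acts as the cathode; ions are reduced there and produced at the dilute (0.00494 M) anode.
With n = 2, Ecell = −(0.0592/2)·log([dilute]/[conc]) = −(0.0592/2)·log(0.00494/0.054) = +0.031 V.

0.031 V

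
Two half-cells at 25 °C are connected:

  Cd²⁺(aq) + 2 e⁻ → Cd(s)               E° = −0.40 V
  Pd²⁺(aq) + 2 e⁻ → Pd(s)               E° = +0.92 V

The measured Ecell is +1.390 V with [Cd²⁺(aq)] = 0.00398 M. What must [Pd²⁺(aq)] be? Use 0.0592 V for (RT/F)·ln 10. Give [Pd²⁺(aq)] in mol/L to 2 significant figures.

0.92 M

Pd²⁺/Pd is the cathode (higher E°); E°cell = +0.92 − (−0.40) = +1.32 V with n = 2.
Rearranging E = E° − (0.0592/n)·log Q gives log Q = 2(+1.32 − (+1.390))/0.0592 = −2.365.
The balanced reaction is Pd²⁺(aq) + Cd(s) → Pd(s) + Cd²⁺(aq), so Q = [Cd²⁺(aq)] / [Pd²⁺(aq)].
Isolating [Pd²⁺(aq)] in Q = 10^{−2.365} yields log [Pd²⁺(aq)] = −0.035, i.e. 0.92 M.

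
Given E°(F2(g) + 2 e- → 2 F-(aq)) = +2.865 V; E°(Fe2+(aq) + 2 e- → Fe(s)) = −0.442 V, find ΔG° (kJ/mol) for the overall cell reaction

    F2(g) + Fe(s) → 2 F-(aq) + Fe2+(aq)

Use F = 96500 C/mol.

−638 kJ/mol

In the reaction as written F2(g) is reduced, so the F₂/F⁻ couple is the cathode and Fe²⁺/Fe is the anode.
E°cell = +2.865 − (−0.442) = +3.307 V; balancing electrons gives n = 2.
ΔG° = −nFE°cell = −(2)(96500)(+3.307) J/mol = −638 kJ/mol.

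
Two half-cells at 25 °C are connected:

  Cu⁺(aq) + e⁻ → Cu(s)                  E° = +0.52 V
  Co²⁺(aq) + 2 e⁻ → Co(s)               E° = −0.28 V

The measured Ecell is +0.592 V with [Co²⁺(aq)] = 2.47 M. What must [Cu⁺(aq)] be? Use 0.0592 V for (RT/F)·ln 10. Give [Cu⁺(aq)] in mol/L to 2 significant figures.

0.00048 M

Cu⁺/Cu is the cathode (higher E°); E°cell = +0.52 − (−0.28) = +0.80 V with n = 2.
From the Nernst equation, log Q = n(E° − E)/0.0592 = 2·(+0.80 − (+0.592))/0.0592 = 7.027.
The balanced reaction is 2 Cu⁺(aq) + Co(s) → 2 Cu(s) + Co²⁺(aq), so Q = [Co²⁺(aq)] / [Cu⁺(aq)]^2.
Isolating [Cu⁺(aq)] in Q = 10^{7.027} yields log [Cu⁺(aq)] = −3.317, i.e. 0.00048 M.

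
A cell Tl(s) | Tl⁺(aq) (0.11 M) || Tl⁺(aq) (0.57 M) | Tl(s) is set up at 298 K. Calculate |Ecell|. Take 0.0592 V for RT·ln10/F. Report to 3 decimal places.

For a concentration cell E°cell = 0, since both electrodes use the same couple.
The compartment with the higher Tl⁺(aq) concentration (0.57 M) acts as the cathode; ions are reduced there and produced at the dilute (0.11 M) anode.
With n = 1, Ecell = −(0.0592/1)·log([dilute]/[conc]) = −(0.0592/1)·log(0.11/0.57) = +0.042 V.

0.042 V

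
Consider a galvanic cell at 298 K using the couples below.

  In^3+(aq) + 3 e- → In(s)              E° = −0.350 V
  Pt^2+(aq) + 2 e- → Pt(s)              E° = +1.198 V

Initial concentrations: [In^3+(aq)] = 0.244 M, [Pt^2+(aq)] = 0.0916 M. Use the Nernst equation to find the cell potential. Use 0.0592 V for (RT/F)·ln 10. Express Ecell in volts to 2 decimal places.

+1.53 V

Pt²⁺/Pt is reduced (cathode, E° = +1.198 V) and In³⁺/In is oxidized (anode).
E°cell = +1.198 − (−0.350) = +1.548 V, with n = 6 electrons transferred.
Balancing gives 3 Pt^2+(aq) + 2 In(s) → 3 Pt(s) + 2 In^3+(aq); hence Q = [In^3+(aq)]^2 / [Pt^2+(aq)]^3 = 77.5 (log Q = 1.889).
By the Nernst equation, E = +1.548 − (0.0592/6)·(1.889) = +1.53 V.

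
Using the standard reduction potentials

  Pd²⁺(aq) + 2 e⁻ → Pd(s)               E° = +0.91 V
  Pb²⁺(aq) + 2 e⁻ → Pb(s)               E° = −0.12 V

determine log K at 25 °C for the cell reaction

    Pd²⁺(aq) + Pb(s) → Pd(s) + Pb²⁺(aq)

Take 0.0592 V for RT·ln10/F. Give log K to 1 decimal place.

The Pd²⁺/Pd couple is reduced (cathode); E°cell = +0.91 − (−0.12) = +1.03 V with n = 2.
At equilibrium E = 0, so log K = nE°cell / 0.0592 = (2)(+1.03) / 0.0592 = 34.8.

log K = 34.8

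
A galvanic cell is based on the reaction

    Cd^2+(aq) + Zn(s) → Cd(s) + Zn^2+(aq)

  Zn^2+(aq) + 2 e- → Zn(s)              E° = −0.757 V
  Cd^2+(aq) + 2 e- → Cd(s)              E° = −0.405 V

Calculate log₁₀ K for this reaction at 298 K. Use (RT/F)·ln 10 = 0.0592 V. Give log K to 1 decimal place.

log K = 11.9

The Cd²⁺/Cd couple is reduced (cathode); E°cell = −0.405 − (−0.757) = +0.352 V with n = 2.
At equilibrium E = 0, so log K = nE°cell / 0.0592 = (2)(+0.352) / 0.0592 = 11.9.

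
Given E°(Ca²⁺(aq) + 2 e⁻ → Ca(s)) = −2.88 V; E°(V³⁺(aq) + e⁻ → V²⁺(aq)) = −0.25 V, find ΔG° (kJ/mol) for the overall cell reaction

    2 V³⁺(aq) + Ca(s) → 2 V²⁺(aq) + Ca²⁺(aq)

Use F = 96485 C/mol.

−508 kJ/mol

In the reaction as written V³⁺(aq) is reduced, so the V³⁺/V²⁺ couple is the cathode and Ca²⁺/Ca is the anode.
E°cell = −0.25 − (−2.88) = +2.63 V; balancing electrons gives n = 2.
ΔG° = −nFE°cell = −(2)(96485)(+2.63) J/mol = −508 kJ/mol.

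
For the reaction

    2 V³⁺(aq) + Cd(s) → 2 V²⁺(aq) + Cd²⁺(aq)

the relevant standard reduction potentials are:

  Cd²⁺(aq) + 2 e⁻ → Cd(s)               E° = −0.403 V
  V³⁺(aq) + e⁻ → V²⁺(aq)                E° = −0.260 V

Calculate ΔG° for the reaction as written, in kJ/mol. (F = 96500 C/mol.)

−27.6 kJ/mol

In the reaction as written V³⁺(aq) is reduced, so the V³⁺/V²⁺ couple is the cathode and Cd²⁺/Cd is the anode.
E°cell = −0.260 − (−0.403) = +0.143 V; balancing electrons gives n = 2.
ΔG° = −nFE°cell = −(2)(96500)(+0.143) J/mol = −27.6 kJ/mol.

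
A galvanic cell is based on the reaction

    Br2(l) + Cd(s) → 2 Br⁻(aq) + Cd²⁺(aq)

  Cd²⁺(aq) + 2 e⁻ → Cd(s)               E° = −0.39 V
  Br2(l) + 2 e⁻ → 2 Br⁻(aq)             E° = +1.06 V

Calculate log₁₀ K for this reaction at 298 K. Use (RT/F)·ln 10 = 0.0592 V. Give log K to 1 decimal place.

log K = 49.0

The Br₂/Br⁻ couple is reduced (cathode); E°cell = +1.06 − (−0.39) = +1.45 V with n = 2.
At equilibrium E = 0, so log K = nE°cell / 0.0592 = (2)(+1.45) / 0.0592 = 49.0.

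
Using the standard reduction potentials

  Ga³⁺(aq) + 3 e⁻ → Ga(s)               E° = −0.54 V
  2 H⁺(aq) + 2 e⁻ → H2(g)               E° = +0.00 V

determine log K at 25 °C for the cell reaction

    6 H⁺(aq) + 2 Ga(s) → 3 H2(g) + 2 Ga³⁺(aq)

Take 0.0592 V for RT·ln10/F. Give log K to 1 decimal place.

log K = 54.7

The 2H⁺/H₂ couple is reduced (cathode); E°cell = +0.00 − (−0.54) = +0.54 V with n = 6.
At equilibrium E = 0, so log K = nE°cell / 0.0592 = (6)(+0.54) / 0.0592 = 54.7.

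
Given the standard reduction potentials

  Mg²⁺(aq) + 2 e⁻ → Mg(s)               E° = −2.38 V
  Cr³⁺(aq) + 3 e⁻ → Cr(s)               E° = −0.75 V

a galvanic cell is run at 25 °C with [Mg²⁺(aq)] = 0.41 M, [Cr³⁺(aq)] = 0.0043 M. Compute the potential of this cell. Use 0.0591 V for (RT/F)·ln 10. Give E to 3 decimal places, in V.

Since E°(Cr³⁺/Cr) > E°(Mg²⁺/Mg), Cr³⁺/Cr serves as the cathode.
The standard potential is −0.75 − (−2.38) = +1.63 V and the balanced reaction transfers n = 6 electrons.
The balanced reaction is 2 Cr³⁺(aq) + 3 Mg(s) → 2 Cr(s) + 3 Mg²⁺(aq), so Q = [Mg²⁺(aq)]^3 / [Cr³⁺(aq)]^2 = 3.73×10^3 and log Q = 3.571.
Applying E = E° − (RT ln10/nF)·log Q gives +1.63 − (0.0591/6)(3.571) = +1.595 V.

+1.595 V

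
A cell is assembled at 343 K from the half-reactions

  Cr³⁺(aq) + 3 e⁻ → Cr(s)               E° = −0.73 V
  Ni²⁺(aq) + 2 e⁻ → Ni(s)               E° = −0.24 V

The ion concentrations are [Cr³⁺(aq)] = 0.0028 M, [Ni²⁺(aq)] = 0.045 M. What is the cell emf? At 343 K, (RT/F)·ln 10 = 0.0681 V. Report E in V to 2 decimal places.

+0.50 V

Ni²⁺/Ni is reduced (cathode, E° = −0.24 V) and Cr³⁺/Cr is oxidized (anode).
E°cell = −0.24 − (−0.73) = +0.49 V, with n = 6 electrons transferred.
For the overall reaction 3 Ni²⁺(aq) + 2 Cr(s) → 3 Ni(s) + 2 Cr³⁺(aq), Q = [Cr³⁺(aq)]^2 / [Ni²⁺(aq)]^3 = 0.086, giving log Q = −1.065.
By the Nernst equation, E = +0.49 − (0.0681/6)·(−1.065) = +0.50 V.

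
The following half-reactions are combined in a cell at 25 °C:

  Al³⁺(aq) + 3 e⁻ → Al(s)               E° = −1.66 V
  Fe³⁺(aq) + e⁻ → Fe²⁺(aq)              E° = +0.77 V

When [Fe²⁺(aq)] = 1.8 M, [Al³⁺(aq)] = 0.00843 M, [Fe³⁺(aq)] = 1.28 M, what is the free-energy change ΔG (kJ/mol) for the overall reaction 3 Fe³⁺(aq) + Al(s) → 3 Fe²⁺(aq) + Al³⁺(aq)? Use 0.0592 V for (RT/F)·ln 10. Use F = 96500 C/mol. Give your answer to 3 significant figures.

−713 kJ/mol

E°cell = +0.77 − (−1.66) = +2.43 V; the balanced reaction transfers n = 3 electrons.
Q = ([Fe²⁺(aq)]^3·[Al³⁺(aq)]) / [Fe³⁺(aq)]^3 = 0.0234, so log Q = −1.630 and E = +2.43 − (0.0592/3)(−1.630) = +2.4622 V.
Finally ΔG = −nFE = −(3)(96500 C/mol)(+2.4622 V) = −713 kJ/mol.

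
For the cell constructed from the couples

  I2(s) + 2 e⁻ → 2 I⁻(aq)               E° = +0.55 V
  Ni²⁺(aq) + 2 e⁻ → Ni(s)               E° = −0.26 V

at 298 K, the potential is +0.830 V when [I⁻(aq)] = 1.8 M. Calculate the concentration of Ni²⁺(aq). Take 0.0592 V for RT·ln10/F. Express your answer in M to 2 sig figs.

0.065 M

With I₂/I⁻ at the cathode and Ni²⁺/Ni at the anode, E°cell = +0.55 − (−0.26) = +0.81 V (n = 2).
Rearranging E = E° − (0.0592/n)·log Q gives log Q = 2(+0.81 − (+0.830))/0.0592 = −0.676.
The balanced reaction is I2(s) + Ni(s) → 2 I⁻(aq) + Ni²⁺(aq), so Q = [I⁻(aq)]^2·[Ni²⁺(aq)].
Solving for the unknown gives log [Ni²⁺(aq)] = −1.187, so [Ni²⁺(aq)] ≈ 0.065 M.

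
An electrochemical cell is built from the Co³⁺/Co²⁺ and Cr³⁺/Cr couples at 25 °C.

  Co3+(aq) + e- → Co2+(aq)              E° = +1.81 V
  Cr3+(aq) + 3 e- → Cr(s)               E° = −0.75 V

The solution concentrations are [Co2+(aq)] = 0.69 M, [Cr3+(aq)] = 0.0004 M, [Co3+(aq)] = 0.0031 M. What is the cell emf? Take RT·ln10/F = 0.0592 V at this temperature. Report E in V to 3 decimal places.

+2.488 V

Co³⁺/Co²⁺ is reduced (cathode, E° = +1.81 V) and Cr³⁺/Cr is oxidized (anode).
E°cell = +1.81 − (−0.75) = +2.56 V, with n = 3 electrons transferred.
Balancing gives 3 Co3+(aq) + Cr(s) → 3 Co2+(aq) + Cr3+(aq); hence Q = ([Co2+(aq)]^3·[Cr3+(aq)]) / [Co3+(aq)]^3 = 4.41×10^3 (log Q = 3.645).
By the Nernst equation, E = +2.56 − (0.0592/3)·(3.645) = +2.488 V.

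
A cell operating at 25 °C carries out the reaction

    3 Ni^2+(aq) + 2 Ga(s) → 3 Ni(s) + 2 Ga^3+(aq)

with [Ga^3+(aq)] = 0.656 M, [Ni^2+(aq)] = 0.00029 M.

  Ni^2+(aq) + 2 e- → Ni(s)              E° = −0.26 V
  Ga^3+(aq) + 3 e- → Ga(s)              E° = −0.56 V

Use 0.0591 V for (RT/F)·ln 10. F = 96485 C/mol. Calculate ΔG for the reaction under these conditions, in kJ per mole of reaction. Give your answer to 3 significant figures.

E°cell = −0.26 − (−0.56) = +0.30 V; the balanced reaction transfers n = 6 electrons.
Here Q = [Ga^3+(aq)]^2 / [Ni^2+(aq)]^3 = 1.76×10^10 (log Q = 10.247), giving E = +0.30 − (0.0591/6)·(10.247) = +0.1991 V.
ΔG = −nFE = −(6)(96485)(+0.1991) J/mol = −115 kJ/mol.

−115 kJ/mol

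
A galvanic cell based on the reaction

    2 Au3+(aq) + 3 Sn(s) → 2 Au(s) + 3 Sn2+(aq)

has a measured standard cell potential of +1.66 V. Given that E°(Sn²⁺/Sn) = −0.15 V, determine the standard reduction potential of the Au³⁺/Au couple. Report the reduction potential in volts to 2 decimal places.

+1.51 V

In the reaction as written the Au³⁺/Au couple is reduced (cathode) and Sn²⁺/Sn is oxidized (anode), so E°cell = E°(Au³⁺/Au) − E°(Sn²⁺/Sn).
E°(Au³⁺/Au) = E°cell + E°(anode) = +1.66 + (−0.15) = +1.51 V.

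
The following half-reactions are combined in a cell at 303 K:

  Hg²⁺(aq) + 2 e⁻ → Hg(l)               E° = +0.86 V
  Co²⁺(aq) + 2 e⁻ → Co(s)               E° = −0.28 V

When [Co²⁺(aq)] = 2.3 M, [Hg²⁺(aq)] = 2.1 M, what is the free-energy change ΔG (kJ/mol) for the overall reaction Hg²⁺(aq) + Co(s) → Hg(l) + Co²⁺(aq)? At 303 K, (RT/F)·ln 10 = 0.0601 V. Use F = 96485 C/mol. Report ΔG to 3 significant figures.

−220 kJ/mol

E°cell = +0.86 − (−0.28) = +1.14 V; the balanced reaction transfers n = 2 electrons.
Q = [Co²⁺(aq)] / [Hg²⁺(aq)] = 1.1, so log Q = 0.040 and E = +1.14 − (0.0601/2)(0.040) = +1.1388 V.
Finally ΔG = −nFE = −(2)(96485 C/mol)(+1.1388 V) = −220 kJ/mol.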